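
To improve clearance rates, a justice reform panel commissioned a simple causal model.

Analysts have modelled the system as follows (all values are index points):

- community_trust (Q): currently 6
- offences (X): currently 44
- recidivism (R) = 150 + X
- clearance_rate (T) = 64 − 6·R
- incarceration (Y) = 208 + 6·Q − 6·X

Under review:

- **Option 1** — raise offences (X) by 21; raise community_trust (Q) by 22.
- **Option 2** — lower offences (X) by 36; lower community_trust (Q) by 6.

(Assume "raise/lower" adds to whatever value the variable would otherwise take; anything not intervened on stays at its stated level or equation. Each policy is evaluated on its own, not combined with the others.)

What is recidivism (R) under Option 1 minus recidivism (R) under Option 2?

57

Option 1 (X + 21, Q + 22):
  X = 44 + 21 = 65
  R = 150 + 65 = 215
Option 2 (X − 36, Q − 6):
  X = 44 − 36 = 8
  R = 150 + 8 = 158
R: 215 − 158 = 57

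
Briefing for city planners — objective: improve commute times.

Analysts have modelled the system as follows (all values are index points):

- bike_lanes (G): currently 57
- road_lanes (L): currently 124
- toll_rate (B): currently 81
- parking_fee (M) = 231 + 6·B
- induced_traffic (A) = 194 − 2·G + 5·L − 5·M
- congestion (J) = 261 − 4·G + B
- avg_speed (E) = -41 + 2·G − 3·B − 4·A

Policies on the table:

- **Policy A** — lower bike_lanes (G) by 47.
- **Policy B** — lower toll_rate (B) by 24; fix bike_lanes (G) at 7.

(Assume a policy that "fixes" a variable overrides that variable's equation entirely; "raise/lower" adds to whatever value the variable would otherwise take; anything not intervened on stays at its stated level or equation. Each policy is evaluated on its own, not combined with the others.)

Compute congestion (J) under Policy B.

Policy B (B − 24, G := 7):
  G = 7
  B = 81 − 24 = 57
  J = 261 − 4·7 + 57 = 290

290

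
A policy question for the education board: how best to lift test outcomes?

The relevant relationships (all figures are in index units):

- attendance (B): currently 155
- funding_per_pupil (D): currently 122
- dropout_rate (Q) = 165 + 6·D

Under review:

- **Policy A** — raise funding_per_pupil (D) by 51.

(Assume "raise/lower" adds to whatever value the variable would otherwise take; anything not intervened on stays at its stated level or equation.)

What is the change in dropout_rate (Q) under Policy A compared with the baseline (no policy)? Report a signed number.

306

Baseline:
  D = 122
  Q = 165 + 6·122 = 897
Policy A (D + 51):
  D = 122 + 51 = 173
  Q = 165 + 6·173 = 1203
Change in Q: 1203 − 897 = 306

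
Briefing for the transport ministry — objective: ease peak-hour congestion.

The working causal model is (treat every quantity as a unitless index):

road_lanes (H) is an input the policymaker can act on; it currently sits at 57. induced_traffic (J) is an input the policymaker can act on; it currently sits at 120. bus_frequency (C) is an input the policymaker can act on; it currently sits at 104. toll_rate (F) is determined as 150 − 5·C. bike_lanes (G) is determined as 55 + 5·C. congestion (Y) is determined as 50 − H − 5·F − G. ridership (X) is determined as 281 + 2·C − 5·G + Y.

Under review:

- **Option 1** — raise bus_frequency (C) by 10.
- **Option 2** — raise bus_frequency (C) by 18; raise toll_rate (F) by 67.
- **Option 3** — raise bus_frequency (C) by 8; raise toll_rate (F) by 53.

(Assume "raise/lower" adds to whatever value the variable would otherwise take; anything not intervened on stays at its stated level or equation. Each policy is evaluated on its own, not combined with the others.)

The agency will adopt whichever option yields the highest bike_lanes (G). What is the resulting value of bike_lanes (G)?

Option 1 (C + 10):
  C = 104 + 10 = 114
  G = 55 + 5·114 = 625
Option 2 (C + 18, F + 67):
  C = 104 + 18 = 122
  G = 55 + 5·122 = 665
Option 3 (C + 8, F + 53):
  C = 104 + 8 = 112
  G = 55 + 5·112 = 615
Comparing — Option 1: G=625, Option 2: G=665, Option 3: G=615. Highest is 665 (Option 2).

665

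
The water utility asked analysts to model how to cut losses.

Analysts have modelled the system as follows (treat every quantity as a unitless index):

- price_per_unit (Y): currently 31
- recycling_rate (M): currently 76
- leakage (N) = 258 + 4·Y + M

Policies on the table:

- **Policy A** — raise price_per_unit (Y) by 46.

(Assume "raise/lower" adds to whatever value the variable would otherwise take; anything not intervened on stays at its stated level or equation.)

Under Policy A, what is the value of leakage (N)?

Policy A (Y + 46):
  Y = 31 + 46 = 77
  M = 76
  N = 258 + 4·77 + 76 = 642

642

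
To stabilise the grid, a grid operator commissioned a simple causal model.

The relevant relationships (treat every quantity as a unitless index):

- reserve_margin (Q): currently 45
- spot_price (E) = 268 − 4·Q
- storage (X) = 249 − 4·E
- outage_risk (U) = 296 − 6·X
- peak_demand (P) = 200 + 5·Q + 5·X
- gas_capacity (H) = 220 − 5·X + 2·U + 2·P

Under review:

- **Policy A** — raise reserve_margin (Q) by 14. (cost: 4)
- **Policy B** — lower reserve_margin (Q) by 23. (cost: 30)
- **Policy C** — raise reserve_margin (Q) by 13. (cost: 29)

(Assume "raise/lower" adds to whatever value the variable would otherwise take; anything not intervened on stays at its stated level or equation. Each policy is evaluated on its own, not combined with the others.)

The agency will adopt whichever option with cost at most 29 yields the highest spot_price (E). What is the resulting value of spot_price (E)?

Policy A (Q + 14):
  Q = 45 + 14 = 59
  E = 268 − 4·59 = 32
Policy C (Q + 13):
  Q = 45 + 13 = 58
  E = 268 − 4·58 = 36
Comparing — Policy A: E=32, Policy C: E=36. Highest is 36 (Policy C).

36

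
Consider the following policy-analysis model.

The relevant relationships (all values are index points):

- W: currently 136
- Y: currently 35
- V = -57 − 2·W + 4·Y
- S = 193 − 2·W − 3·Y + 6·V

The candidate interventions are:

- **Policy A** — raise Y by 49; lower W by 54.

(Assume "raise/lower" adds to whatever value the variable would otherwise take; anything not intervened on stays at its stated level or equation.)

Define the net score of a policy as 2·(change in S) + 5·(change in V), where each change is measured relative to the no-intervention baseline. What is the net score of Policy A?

Baseline:
  W = 136
  Y = 35
  V = -57 − 2·136 + 4·35 = -189
  S = 193 − 2·136 − 3·35 + 6·(-189) = -1318
Policy A (Y + 49, W − 54):
  W = 136 − 54 = 82
  Y = 35 + 49 = 84
  V = -57 − 2·82 + 4·84 = 115
  S = 193 − 2·82 − 3·84 + 6·115 = 467
ΔS = 467 − (-1318) = 1785; ΔV = 115 − (-189) = 304
Score = 2·1785 + 5·304 = 5090

5090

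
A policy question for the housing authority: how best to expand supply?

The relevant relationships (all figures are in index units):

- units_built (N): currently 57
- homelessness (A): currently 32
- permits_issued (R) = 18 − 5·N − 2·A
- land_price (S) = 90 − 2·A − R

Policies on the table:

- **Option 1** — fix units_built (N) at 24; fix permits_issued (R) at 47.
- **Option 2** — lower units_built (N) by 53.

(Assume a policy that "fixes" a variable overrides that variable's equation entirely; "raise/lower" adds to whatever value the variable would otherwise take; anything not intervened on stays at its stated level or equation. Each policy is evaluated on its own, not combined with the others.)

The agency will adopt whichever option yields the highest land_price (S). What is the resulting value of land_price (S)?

Option 1 (N := 24, R := 47):
  N = 24
  A = 32
  R = 47
  S = 90 − 2·32 − 47 = -21
Option 2 (N − 53):
  N = 57 − 53 = 4
  A = 32
  R = 18 − 5·4 − 2·32 = -66
  S = 90 − 2·32 − (-66) = 92
Comparing — Option 1: S=-21, Option 2: S=92. Highest is 92 (Option 2).

92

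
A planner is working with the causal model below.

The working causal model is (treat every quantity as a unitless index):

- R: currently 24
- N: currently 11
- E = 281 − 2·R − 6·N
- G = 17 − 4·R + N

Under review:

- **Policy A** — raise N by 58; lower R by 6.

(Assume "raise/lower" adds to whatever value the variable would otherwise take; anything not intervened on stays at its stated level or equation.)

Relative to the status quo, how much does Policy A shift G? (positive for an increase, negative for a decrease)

82

Baseline:
  R = 24
  N = 11
  G = 17 − 4·24 + 11 = -68
Policy A (N + 58, R − 6):
  R = 24 − 6 = 18
  N = 11 + 58 = 69
  G = 17 − 4·18 + 69 = 14
Change in G: 14 − (-68) = 82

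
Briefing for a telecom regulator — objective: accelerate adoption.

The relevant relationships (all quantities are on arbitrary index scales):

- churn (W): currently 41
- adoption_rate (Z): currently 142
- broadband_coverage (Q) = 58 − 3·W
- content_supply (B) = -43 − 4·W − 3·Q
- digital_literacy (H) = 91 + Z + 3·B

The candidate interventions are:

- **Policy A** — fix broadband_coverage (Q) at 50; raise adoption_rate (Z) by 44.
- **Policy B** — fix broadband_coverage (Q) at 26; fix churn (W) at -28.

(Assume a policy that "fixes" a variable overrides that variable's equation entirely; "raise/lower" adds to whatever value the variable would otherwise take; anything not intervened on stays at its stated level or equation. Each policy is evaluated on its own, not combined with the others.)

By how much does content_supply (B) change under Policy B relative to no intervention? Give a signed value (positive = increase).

3

Baseline:
  W = 41
  Q = 58 − 3·41 = -65
  B = -43 − 4·41 − 3·(-65) = -12
Policy B (Q := 26, W := -28):
  W = -28
  Q = 26
  B = -43 − 4·(-28) − 3·26 = -9
Change in B: -9 − (-12) = 3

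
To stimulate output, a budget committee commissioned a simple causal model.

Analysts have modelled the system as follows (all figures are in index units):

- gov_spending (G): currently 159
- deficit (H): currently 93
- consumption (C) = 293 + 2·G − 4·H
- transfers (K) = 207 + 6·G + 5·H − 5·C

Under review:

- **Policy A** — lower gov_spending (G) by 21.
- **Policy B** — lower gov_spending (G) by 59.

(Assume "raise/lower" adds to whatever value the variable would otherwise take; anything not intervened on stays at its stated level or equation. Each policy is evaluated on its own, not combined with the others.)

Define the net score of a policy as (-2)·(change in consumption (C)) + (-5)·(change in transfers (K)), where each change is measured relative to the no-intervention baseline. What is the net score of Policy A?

-336

Baseline:
  G = 159
  H = 93
  C = 293 + 2·159 − 4·93 = 239
  K = 207 + 6·159 + 5·93 − 5·239 = 431
Policy A (G − 21):
  G = 159 − 21 = 138
  H = 93
  C = 293 + 2·138 − 4·93 = 197
  K = 207 + 6·138 + 5·93 − 5·197 = 515
ΔC = 197 − 239 = -42; ΔK = 515 − 431 = 84
Score = (-2)·(-42) + (-5)·84 = -336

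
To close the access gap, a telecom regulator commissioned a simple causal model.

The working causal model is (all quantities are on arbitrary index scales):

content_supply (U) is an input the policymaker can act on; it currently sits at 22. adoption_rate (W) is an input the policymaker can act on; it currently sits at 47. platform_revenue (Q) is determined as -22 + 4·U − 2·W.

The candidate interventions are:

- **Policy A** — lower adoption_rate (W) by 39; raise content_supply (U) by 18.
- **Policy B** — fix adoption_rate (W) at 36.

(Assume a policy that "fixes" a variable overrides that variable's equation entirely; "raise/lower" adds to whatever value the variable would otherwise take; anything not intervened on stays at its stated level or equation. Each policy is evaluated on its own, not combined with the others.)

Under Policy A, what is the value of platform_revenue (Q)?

Policy A (W − 39, U + 18):
  U = 22 + 18 = 40
  W = 47 − 39 = 8
  Q = -22 + 4·40 − 2·8 = 122

122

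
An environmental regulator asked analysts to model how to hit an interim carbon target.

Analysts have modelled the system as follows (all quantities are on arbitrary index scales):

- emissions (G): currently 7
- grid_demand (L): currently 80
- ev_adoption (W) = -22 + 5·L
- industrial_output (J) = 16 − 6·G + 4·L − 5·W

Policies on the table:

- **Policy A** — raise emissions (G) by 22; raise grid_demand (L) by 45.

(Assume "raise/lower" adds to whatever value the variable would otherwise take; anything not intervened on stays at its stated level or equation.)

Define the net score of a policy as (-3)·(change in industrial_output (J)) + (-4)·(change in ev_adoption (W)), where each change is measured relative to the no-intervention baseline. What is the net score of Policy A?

Baseline:
  G = 7
  L = 80
  W = -22 + 5·80 = 378
  J = 16 − 6·7 + 4·80 − 5·378 = -1596
Policy A (G + 22, L + 45):
  G = 7 + 22 = 29
  L = 80 + 45 = 125
  W = -22 + 5·125 = 603
  J = 16 − 6·29 + 4·125 − 5·603 = -2673
ΔJ = -2673 − (-1596) = -1077; ΔW = 603 − 378 = 225
Score = (-3)·(-1077) + (-4)·225 = 2331

2331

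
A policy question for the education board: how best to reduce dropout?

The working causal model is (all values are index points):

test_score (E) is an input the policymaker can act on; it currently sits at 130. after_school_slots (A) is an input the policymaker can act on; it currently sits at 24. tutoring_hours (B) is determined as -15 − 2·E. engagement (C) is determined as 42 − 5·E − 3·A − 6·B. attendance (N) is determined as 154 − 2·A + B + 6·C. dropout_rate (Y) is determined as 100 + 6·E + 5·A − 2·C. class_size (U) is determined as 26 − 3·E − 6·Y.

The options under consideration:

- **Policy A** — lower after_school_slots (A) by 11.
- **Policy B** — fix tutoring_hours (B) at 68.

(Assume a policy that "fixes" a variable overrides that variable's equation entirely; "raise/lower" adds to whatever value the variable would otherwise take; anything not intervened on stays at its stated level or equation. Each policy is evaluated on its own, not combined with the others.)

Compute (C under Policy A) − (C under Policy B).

Policy A (A − 11):
  E = 130
  A = 24 − 11 = 13
  B = -15 − 2·130 = -275
  C = 42 − 5·130 − 3·13 − 6·(-275) = 1003
Policy B (B := 68):
  E = 130
  A = 24
  B = 68
  C = 42 − 5·130 − 3·24 − 6·68 = -1088
C: 1003 − (-1088) = 2091

2091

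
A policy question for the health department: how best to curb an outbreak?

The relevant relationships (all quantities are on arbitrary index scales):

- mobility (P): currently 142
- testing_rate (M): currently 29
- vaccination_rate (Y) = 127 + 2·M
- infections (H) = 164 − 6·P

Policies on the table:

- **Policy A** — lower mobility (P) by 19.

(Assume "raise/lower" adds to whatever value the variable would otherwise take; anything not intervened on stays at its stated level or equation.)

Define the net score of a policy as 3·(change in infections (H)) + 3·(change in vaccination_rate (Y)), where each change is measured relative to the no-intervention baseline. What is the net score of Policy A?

Baseline:
  P = 142
  M = 29
  Y = 127 + 2·29 = 185
  H = 164 − 6·142 = -688
Policy A (P − 19):
  P = 142 − 19 = 123
  M = 29
  Y = 127 + 2·29 = 185
  H = 164 − 6·123 = -574
ΔH = -574 − (-688) = 114; ΔY = 185 − 185 = 0
Score = 3·114 + 3·0 = 342

342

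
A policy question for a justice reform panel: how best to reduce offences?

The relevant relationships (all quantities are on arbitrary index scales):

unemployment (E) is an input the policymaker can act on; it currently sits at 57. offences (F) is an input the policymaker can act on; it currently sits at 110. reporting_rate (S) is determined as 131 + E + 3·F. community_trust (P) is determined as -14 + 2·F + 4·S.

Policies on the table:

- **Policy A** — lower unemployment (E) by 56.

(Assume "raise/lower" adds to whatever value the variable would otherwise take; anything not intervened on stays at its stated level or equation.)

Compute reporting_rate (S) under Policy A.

Policy A (E − 56):
  E = 57 − 56 = 1
  F = 110
  S = 131 + 1 + 3·110 = 462

462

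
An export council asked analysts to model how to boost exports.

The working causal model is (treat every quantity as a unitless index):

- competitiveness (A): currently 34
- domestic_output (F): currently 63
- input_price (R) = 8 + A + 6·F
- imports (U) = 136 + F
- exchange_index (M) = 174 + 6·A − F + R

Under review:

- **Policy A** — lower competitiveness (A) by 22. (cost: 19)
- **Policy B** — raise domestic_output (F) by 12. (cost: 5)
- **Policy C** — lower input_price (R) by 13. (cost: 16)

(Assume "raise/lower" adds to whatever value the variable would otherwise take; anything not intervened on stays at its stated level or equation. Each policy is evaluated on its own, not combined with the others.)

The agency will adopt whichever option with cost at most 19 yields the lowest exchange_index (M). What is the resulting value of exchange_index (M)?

Policy A (A − 22):
  A = 34 − 22 = 12
  F = 63
  R = 8 + 12 + 6·63 = 398
  M = 174 + 6·12 − 63 + 398 = 581
Policy B (F + 12):
  A = 34
  F = 63 + 12 = 75
  R = 8 + 34 + 6·75 = 492
  M = 174 + 6·34 − 75 + 492 = 795
Policy C (R − 13):
  A = 34
  F = 63
  R = 8 + 34 + 6·63 (−13 from intervention) = 407
  M = 174 + 6·34 − 63 + 407 = 722
Comparing — Policy A: M=581, Policy B: M=795, Policy C: M=722. Lowest is 581 (Policy A).

581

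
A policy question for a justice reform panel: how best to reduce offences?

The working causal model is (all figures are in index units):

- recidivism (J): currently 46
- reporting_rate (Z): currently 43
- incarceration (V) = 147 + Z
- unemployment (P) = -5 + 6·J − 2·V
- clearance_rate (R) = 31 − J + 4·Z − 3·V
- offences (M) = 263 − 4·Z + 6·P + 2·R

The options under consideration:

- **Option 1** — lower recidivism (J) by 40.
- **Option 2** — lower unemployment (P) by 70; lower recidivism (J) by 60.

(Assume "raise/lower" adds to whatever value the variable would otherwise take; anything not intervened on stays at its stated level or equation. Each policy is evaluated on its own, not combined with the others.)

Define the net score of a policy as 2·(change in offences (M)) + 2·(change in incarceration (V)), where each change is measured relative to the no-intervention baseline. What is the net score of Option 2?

Baseline:
  J = 46
  Z = 43
  V = 147 + 43 = 190
  P = -5 + 6·46 − 2·190 = -109
  R = 31 − 46 + 4·43 − 3·190 = -413
  M = 263 − 4·43 + 6·(-109) + 2·(-413) = -1389
Option 2 (P − 70, J − 60):
  J = 46 − 60 = -14
  Z = 43
  V = 147 + 43 = 190
  P = -5 + 6·(-14) − 2·190 (−70 from intervention) = -539
  R = 31 − (-14) + 4·43 − 3·190 = -353
  M = 263 − 4·43 + 6·(-539) + 2·(-353) = -3849
ΔM = -3849 − (-1389) = -2460; ΔV = 190 − 190 = 0
Score = 2·(-2460) + 2·0 = -4920

-4920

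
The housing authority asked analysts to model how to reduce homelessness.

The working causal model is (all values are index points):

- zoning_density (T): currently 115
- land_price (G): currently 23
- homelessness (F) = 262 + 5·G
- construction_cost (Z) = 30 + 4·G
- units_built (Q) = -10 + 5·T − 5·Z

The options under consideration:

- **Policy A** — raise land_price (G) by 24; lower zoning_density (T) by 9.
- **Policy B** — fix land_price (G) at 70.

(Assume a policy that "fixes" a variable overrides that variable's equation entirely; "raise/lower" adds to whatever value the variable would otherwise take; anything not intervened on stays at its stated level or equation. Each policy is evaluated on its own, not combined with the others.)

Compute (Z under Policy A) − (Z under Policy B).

Policy A (G + 24, T − 9):
  G = 23 + 24 = 47
  Z = 30 + 4·47 = 218
Policy B (G := 70):
  G = 70
  Z = 30 + 4·70 = 310
Z: 218 − 310 = -92

-92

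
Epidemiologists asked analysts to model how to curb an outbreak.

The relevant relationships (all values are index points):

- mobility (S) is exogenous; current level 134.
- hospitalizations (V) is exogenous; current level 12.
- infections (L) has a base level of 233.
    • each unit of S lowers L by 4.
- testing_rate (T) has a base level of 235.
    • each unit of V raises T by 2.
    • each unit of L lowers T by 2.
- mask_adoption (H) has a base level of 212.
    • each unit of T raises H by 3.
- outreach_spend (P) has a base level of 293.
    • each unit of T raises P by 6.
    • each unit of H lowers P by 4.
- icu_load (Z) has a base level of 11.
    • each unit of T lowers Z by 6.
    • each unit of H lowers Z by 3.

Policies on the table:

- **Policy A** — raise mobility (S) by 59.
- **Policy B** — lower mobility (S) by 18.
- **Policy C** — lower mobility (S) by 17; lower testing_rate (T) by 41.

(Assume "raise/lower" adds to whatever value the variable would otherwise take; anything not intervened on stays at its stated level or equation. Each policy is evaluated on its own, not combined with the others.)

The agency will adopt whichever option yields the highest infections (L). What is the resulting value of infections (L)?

-231

Policy A (S + 59):
  S = 134 + 59 = 193
  L = 233 − 4·193 = -539
Policy B (S − 18):
  S = 134 − 18 = 116
  L = 233 − 4·116 = -231
Policy C (S − 17, T − 41):
  S = 134 − 17 = 117
  L = 233 − 4·117 = -235
Comparing — Policy A: L=-539, Policy B: L=-231, Policy C: L=-235. Highest is -231 (Policy B).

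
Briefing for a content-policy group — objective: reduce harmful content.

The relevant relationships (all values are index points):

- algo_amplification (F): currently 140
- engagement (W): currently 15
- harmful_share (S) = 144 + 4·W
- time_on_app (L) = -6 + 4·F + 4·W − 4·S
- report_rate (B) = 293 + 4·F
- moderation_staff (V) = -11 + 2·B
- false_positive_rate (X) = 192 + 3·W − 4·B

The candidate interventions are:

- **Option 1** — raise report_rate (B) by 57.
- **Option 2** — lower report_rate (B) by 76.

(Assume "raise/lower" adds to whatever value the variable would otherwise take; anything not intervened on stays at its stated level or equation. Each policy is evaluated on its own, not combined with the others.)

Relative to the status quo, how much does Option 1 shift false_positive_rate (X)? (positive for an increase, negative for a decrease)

-228

Baseline:
  F = 140
  W = 15
  B = 293 + 4·140 = 853
  X = 192 + 3·15 − 4·853 = -3175
Option 1 (B + 57):
  F = 140
  W = 15
  B = 293 + 4·140 (+57 from intervention) = 910
  X = 192 + 3·15 − 4·910 = -3403
Change in X: -3403 − (-3175) = -228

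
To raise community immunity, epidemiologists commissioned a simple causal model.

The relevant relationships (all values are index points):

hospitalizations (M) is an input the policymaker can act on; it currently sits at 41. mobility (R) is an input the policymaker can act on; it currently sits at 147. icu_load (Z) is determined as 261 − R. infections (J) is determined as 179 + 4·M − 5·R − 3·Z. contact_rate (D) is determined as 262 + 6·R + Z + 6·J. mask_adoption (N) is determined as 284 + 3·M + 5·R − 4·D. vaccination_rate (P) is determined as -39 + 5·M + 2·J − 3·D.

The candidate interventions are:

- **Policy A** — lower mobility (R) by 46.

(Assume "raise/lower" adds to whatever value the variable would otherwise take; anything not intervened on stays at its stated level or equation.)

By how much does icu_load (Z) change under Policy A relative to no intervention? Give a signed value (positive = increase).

Baseline:
  R = 147
  Z = 261 − 147 = 114
Policy A (R − 46):
  R = 147 − 46 = 101
  Z = 261 − 101 = 160
Change in Z: 160 − 114 = 46

46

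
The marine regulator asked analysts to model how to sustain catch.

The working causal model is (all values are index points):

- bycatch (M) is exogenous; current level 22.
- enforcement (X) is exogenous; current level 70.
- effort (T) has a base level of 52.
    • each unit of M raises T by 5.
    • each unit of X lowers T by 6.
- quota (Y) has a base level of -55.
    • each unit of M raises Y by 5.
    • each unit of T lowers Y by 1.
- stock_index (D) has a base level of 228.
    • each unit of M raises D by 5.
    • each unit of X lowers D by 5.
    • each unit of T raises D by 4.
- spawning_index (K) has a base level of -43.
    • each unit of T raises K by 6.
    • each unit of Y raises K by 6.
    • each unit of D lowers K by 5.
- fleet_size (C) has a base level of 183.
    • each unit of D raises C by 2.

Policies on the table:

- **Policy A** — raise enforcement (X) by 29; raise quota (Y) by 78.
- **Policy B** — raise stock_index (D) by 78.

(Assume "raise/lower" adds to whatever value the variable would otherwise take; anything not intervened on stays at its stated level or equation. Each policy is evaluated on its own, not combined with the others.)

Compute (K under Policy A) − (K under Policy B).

5063

Policy A (X + 29, Y + 78):
  M = 22
  X = 70 + 29 = 99
  T = 52 + 5·22 − 6·99 = -432
  Y = -55 + 5·22 − (-432) (+78 from intervention) = 565
  D = 228 + 5·22 − 5·99 + 4·(-432) = -1885
  K = -43 + 6·(-432) + 6·565 − 5·(-1885) = 10180
Policy B (D + 78):
  M = 22
  X = 70
  T = 52 + 5·22 − 6·70 = -258
  Y = -55 + 5·22 − (-258) = 313
  D = 228 + 5·22 − 5·70 + 4·(-258) (+78 from intervention) = -966
  K = -43 + 6·(-258) + 6·313 − 5·(-966) = 5117
K: 10180 − 5117 = 5063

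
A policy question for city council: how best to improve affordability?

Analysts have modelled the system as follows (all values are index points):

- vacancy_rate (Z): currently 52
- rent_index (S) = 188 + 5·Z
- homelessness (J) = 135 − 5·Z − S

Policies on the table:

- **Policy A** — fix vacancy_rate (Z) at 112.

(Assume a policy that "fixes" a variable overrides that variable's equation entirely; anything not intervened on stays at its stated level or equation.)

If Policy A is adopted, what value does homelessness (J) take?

Policy A (Z := 112):
  Z = 112
  S = 188 + 5·112 = 748
  J = 135 − 5·112 − 748 = -1173

-1173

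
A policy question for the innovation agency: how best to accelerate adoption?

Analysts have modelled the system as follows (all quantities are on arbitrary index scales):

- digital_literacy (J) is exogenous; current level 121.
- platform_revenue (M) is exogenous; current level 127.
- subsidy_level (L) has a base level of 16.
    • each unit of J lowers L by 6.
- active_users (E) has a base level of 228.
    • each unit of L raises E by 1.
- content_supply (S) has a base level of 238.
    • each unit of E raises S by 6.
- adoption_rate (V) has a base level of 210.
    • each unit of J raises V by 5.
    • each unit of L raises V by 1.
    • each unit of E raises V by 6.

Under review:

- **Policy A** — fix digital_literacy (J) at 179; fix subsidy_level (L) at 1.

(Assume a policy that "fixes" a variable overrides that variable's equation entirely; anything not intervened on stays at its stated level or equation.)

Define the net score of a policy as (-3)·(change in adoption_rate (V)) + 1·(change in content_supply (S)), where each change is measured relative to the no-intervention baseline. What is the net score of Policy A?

Baseline:
  J = 121
  L = 16 − 6·121 = -710
  E = 228 + (-710) = -482
  S = 238 + 6·(-482) = -2654
  V = 210 + 5·121 + (-710) + 6·(-482) = -2787
Policy A (J := 179, L := 1):
  J = 179
  L = 1
  E = 228 + 1 = 229
  S = 238 + 6·229 = 1612
  V = 210 + 5·179 + 1 + 6·229 = 2480
ΔV = 2480 − (-2787) = 5267; ΔS = 1612 − (-2654) = 4266
Score = (-3)·5267 + 1·4266 = -11535

-11535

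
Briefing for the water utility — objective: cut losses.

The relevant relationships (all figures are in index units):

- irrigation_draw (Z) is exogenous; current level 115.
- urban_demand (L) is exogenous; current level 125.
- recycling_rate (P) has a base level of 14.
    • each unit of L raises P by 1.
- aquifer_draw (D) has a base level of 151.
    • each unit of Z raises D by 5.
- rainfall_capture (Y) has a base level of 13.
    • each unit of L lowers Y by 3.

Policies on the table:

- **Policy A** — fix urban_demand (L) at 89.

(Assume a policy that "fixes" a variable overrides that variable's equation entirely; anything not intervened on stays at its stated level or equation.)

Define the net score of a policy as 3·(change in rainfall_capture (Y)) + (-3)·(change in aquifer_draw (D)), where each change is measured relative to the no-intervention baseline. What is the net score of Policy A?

324

Baseline:
  Z = 115
  L = 125
  D = 151 + 5·115 = 726
  Y = 13 − 3·125 = -362
Policy A (L := 89):
  Z = 115
  L = 89
  D = 151 + 5·115 = 726
  Y = 13 − 3·89 = -254
ΔY = -254 − (-362) = 108; ΔD = 726 − 726 = 0
Score = 3·108 + (-3)·0 = 324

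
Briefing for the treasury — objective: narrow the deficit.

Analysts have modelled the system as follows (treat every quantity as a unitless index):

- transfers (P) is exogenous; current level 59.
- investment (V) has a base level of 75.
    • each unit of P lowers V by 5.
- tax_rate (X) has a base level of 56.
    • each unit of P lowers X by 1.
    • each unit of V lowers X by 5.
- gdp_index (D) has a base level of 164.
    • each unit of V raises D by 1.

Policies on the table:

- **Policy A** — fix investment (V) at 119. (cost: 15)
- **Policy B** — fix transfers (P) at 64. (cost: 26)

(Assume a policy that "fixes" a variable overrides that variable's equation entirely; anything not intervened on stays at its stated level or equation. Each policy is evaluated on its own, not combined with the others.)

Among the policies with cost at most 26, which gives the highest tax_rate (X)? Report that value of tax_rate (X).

Policy A (V := 119):
  P = 59
  V = 119
  X = 56 − 59 − 5·119 = -598
Policy B (P := 64):
  P = 64
  V = 75 − 5·64 = -245
  X = 56 − 64 − 5·(-245) = 1217
Comparing — Policy A: X=-598, Policy B: X=1217. Highest is 1217 (Policy B).

1217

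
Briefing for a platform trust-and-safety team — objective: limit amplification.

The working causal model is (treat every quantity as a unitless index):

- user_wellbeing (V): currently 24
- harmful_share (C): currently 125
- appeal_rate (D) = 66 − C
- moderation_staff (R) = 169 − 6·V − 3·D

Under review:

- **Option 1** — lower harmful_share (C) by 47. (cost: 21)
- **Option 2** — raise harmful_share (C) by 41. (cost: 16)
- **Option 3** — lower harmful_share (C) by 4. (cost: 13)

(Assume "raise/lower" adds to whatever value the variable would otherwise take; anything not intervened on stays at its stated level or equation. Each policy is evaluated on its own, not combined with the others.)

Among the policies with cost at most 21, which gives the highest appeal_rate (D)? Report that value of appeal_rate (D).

Option 1 (C − 47):
  C = 125 − 47 = 78
  D = 66 − 78 = -12
Option 2 (C + 41):
  C = 125 + 41 = 166
  D = 66 − 166 = -100
Option 3 (C − 4):
  C = 125 − 4 = 121
  D = 66 − 121 = -55
Comparing — Option 1: D=-12, Option 2: D=-100, Option 3: D=-55. Highest is -12 (Option 1).

-12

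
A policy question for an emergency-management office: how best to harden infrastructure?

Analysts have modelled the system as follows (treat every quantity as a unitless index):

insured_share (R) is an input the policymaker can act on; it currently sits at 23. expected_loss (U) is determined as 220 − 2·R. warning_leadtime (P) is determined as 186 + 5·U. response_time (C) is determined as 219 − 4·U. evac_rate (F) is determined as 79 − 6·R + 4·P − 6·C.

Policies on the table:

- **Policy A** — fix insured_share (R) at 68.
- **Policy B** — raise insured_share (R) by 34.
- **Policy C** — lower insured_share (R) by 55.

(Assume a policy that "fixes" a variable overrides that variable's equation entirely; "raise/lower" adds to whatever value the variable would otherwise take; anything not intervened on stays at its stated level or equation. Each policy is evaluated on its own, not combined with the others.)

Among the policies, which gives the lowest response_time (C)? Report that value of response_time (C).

Policy A (R := 68):
  R = 68
  U = 220 − 2·68 = 84
  C = 219 − 4·84 = -117
Policy B (R + 34):
  R = 23 + 34 = 57
  U = 220 − 2·57 = 106
  C = 219 − 4·106 = -205
Policy C (R − 55):
  R = 23 − 55 = -32
  U = 220 − 2·(-32) = 284
  C = 219 − 4·284 = -917
Comparing — Policy A: C=-117, Policy B: C=-205, Policy C: C=-917. Lowest is -917 (Policy C).

-917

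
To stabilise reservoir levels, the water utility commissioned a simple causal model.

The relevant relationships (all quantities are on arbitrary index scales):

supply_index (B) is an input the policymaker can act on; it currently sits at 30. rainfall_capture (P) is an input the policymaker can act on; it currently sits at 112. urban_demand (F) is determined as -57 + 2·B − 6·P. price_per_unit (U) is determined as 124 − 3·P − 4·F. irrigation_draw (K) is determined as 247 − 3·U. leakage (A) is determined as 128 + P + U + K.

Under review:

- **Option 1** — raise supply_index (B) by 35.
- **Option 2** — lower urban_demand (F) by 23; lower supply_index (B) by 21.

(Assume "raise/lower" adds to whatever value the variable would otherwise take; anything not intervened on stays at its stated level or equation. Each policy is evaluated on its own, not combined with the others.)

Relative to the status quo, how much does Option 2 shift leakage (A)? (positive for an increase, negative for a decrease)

-520

Baseline:
  B = 30
  P = 112
  F = -57 + 2·30 − 6·112 = -669
  U = 124 − 3·112 − 4·(-669) = 2464
  K = 247 − 3·2464 = -7145
  A = 128 + 112 + 2464 + (-7145) = -4441
Option 2 (F − 23, B − 21):
  B = 30 − 21 = 9
  P = 112
  F = -57 + 2·9 − 6·112 (−23 from intervention) = -734
  U = 124 − 3·112 − 4·(-734) = 2724
  K = 247 − 3·2724 = -7925
  A = 128 + 112 + 2724 + (-7925) = -4961
Change in A: -4961 − (-4441) = -520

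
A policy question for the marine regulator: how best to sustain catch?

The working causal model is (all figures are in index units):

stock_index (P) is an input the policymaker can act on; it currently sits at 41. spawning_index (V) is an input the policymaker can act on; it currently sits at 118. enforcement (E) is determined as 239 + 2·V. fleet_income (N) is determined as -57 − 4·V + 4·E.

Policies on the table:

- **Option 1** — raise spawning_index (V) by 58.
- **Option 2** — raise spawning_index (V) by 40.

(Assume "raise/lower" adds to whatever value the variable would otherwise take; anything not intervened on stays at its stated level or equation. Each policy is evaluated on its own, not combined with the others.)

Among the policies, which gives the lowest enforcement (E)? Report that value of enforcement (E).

555

Option 1 (V + 58):
  V = 118 + 58 = 176
  E = 239 + 2·176 = 591
Option 2 (V + 40):
  V = 118 + 40 = 158
  E = 239 + 2·158 = 555
Comparing — Option 1: E=591, Option 2: E=555. Lowest is 555 (Option 2).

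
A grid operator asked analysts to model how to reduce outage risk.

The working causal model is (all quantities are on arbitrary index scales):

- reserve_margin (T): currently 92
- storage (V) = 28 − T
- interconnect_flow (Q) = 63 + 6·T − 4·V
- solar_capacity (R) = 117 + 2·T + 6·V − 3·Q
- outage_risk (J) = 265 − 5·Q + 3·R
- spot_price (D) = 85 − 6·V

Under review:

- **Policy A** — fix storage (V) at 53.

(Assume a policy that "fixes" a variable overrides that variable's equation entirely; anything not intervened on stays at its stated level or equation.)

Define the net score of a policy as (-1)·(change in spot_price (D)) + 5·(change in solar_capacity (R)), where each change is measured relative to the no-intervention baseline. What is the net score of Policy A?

Baseline:
  T = 92
  V = 28 − 92 = -64
  Q = 63 + 6·92 − 4·(-64) = 871
  R = 117 + 2·92 + 6·(-64) − 3·871 = -2696
  D = 85 − 6·(-64) = 469
Policy A (V := 53):
  T = 92
  V = 53
  Q = 63 + 6·92 − 4·53 = 403
  R = 117 + 2·92 + 6·53 − 3·403 = -590
  D = 85 − 6·53 = -233
ΔD = -233 − 469 = -702; ΔR = -590 − (-2696) = 2106
Score = (-1)·(-702) + 5·2106 = 11232

11232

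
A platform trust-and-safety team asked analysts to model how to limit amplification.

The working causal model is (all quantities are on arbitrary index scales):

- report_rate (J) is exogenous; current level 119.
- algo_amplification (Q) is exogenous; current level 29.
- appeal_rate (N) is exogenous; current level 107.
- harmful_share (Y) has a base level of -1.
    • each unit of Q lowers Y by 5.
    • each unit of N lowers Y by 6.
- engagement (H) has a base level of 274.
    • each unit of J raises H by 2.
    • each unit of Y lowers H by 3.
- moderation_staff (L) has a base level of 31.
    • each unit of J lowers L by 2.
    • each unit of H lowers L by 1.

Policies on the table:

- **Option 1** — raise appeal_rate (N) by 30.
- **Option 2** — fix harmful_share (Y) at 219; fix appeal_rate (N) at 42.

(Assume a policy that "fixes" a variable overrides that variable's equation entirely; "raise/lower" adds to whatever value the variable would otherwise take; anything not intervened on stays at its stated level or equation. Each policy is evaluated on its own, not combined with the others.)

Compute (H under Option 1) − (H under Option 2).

3561

Option 1 (N + 30):
  J = 119
  Q = 29
  N = 107 + 30 = 137
  Y = -1 − 5·29 − 6·137 = -968
  H = 274 + 2·119 − 3·(-968) = 3416
Option 2 (Y := 219, N := 42):
  J = 119
  Q = 29
  N = 42
  Y = 219
  H = 274 + 2·119 − 3·219 = -145
H: 3416 − (-145) = 3561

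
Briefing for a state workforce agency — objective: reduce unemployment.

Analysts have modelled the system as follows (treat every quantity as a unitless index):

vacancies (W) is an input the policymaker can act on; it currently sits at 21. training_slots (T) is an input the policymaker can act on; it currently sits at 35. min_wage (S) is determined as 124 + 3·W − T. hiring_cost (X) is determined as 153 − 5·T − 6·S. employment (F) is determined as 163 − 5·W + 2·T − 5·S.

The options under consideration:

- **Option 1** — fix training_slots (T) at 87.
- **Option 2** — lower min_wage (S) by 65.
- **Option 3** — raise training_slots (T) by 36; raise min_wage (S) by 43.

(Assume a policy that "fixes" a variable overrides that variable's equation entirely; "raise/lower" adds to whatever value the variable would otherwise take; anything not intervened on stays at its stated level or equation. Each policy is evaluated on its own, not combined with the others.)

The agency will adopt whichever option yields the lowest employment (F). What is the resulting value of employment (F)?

Option 1 (T := 87):
  W = 21
  T = 87
  S = 124 + 3·21 − 87 = 100
  F = 163 − 5·21 + 2·87 − 5·100 = -268
Option 2 (S − 65):
  W = 21
  T = 35
  S = 124 + 3·21 − 35 (−65 from intervention) = 87
  F = 163 − 5·21 + 2·35 − 5·87 = -307
Option 3 (T + 36, S + 43):
  W = 21
  T = 35 + 36 = 71
  S = 124 + 3·21 − 71 (+43 from intervention) = 159
  F = 163 − 5·21 + 2·71 − 5·159 = -595
Comparing — Option 1: F=-268, Option 2: F=-307, Option 3: F=-595. Lowest is -595 (Option 3).

-595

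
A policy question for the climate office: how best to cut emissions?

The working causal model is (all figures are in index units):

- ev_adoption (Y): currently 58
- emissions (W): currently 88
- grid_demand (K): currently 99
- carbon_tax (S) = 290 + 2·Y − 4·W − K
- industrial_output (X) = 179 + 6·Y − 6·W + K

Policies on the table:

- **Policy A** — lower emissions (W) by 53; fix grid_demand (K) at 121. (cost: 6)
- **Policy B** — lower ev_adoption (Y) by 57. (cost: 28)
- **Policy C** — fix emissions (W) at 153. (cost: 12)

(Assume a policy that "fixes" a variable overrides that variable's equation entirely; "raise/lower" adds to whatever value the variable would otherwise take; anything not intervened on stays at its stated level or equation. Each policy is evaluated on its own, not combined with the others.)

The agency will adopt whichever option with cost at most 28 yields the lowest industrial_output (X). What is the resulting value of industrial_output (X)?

Policy A (W − 53, K := 121):
  Y = 58
  W = 88 − 53 = 35
  K = 121
  X = 179 + 6·58 − 6·35 + 121 = 438
Policy B (Y − 57):
  Y = 58 − 57 = 1
  W = 88
  K = 99
  X = 179 + 6·1 − 6·88 + 99 = -244
Policy C (W := 153):
  Y = 58
  W = 153
  K = 99
  X = 179 + 6·58 − 6·153 + 99 = -292
Comparing — Policy A: X=438, Policy B: X=-244, Policy C: X=-292. Lowest is -292 (Policy C).

-292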